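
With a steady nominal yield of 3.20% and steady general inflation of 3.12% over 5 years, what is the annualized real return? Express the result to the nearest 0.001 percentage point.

With constant rates the annual real return is the same each year: (1+3.20%)/(1+3.12%) − 1 = 0.00078.

0.078%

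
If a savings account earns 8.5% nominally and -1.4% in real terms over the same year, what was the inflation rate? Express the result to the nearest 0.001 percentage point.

10.041%

From (1+r_nom) = (1+r_real)(1+π), we get 1+π = (1 + 8.5%)/(1 − 1.4%) = 1.085/0.986 ≈ 1.10041.
So π ≈ 10.0406%.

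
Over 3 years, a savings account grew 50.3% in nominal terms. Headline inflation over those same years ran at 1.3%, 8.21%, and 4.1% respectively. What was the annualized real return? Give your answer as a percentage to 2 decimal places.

9.62%

Cumulative inflation factor: 1.013 × 1.0821 × 1.041 ≈ 1.14111.
Nominal growth factor: 1.50300. Real growth factor = 1.50300 / 1.14111 ≈ 1.31714.
Annualized: 1.31714^(1/3) − 1 ≈ 0.09617.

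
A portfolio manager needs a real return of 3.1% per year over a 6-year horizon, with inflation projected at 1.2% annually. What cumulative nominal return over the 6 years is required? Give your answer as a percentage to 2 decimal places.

Required annual nominal rate: (1+3.1%)(1+1.2%) − 1 = 4.3372%.
Cumulative over 6 years: (1 + 0.043372)^6 − 1 ≈ 0.29013.

29.01%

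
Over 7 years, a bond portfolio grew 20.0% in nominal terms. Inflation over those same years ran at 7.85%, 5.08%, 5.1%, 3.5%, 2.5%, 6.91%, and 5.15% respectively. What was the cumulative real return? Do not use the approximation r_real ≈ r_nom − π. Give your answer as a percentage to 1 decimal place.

Cumulative inflation factor: 1.0785 × 1.0508 × 1.051 × 1.035 × 1.025 × 1.0691 × 1.0515 ≈ 1.42048.
Nominal growth factor: 1.20000. Real growth factor = 1.20000 / 1.42048 ≈ 0.84479.
Total real return ≈ -15.5214%.

-15.5%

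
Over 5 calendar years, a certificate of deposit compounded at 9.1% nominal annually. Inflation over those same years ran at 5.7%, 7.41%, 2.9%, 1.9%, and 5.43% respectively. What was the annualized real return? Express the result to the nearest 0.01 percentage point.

Cumulative inflation factor: 1.057 × 1.0741 × 1.029 × 1.019 × 1.0543 ≈ 1.25509.
Nominal growth factor: 1.54569. Real growth factor = 1.54569 / 1.25509 ≈ 1.23154.
Annualized: 1.23154^(1/5) − 1 ≈ 0.04253.

4.25%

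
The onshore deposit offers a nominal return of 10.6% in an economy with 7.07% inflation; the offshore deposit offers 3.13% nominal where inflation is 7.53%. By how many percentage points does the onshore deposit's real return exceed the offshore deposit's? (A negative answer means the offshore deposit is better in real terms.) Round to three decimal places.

The onshore deposit real return: 1.106/1.0707 − 1 = 3.2969%.
The offshore deposit real return: 1.0313/1.0753 − 1 = -4.0919%.
Difference: 3.2969 − (-4.0919) = 7.3888 pp.

7.389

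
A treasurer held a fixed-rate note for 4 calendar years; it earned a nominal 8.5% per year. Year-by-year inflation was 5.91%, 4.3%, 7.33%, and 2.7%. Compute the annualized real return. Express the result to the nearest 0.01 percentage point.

Cumulative inflation factor: 1.0591 × 1.043 × 1.0733 × 1.027 ≈ 1.21762.
Nominal growth factor: 1.38586. Real growth factor = 1.38586 / 1.21762 ≈ 1.13817.
Annualized: 1.13817^(1/4) − 1 ≈ 0.03288.

3.29%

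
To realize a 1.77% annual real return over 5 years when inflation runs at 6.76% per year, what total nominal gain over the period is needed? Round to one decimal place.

51.4%

Required annual nominal rate: (1+1.77%)(1+6.76%) − 1 = 8.649652%.
Cumulative over 5 years: (1 + 0.08649652)^5 − 1 ≈ 0.51406.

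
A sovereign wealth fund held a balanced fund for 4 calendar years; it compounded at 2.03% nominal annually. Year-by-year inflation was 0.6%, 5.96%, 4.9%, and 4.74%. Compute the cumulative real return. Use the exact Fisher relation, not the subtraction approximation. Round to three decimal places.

-7.470%

Cumulative inflation factor: 1.006 × 1.0596 × 1.049 × 1.0474 ≈ 1.17119.
Nominal growth factor: 1.08371. Real growth factor = 1.08371 / 1.17119 ≈ 0.92530.
Total real return ≈ -7.4698%.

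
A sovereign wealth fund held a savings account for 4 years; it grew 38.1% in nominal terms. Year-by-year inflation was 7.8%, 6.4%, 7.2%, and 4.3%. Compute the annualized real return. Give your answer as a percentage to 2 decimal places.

1.87%

Cumulative inflation factor: 1.078 × 1.064 × 1.072 × 1.043 ≈ 1.28245.
Nominal growth factor: 1.38100. Real growth factor = 1.38100 / 1.28245 ≈ 1.07685.
Annualized: 1.07685^(1/4) − 1 ≈ 0.01868.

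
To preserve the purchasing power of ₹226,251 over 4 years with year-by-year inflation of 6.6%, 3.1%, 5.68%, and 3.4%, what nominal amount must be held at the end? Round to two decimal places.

Cumulative price-level factor: 1.066 × 1.031 × 1.0568 × 1.034 ≈ 1.2009618544.
Multiplying ₹226,251 by the price-level factor gives the future nominal sum.

₹271,718.82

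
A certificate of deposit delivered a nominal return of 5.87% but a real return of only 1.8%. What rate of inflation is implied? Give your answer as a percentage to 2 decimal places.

From (1+r_nom) = (1+r_real)(1+π), we get 1+π = (1 + 5.87%)/(1 + 1.8%) = 1.0587/1.018 ≈ 1.03998.
So π ≈ 3.9980%.

4.00%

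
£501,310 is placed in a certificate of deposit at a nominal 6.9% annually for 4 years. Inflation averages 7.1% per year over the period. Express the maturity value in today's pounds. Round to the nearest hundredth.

Nominal value at maturity: £501,310 × (1 + 6.9%)^4 ≈ £654,662.08.
Price-level factor over 4 years: (1 + 7.1%)^4 ≈ 1.3157030557.
The maturity value deflated by that factor is the answer in today's purchasing power.

£497,575.86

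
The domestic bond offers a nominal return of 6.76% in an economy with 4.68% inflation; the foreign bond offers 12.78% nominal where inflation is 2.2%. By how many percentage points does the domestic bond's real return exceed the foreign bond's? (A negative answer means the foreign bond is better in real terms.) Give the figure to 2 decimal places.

-8.37

The domestic bond real return: 1.0676/1.0468 − 1 = 1.987%.
The foreign bond real return: 1.1278/1.022 − 1 = 10.352%.
Difference: 1.987 − 10.352 = -8.365 pp.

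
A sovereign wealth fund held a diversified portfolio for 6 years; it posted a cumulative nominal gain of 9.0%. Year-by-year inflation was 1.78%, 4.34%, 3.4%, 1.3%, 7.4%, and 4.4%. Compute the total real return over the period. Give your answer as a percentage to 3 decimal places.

-12.607%

Cumulative inflation factor: 1.0178 × 1.0434 × 1.034 × 1.013 × 1.074 × 1.044 ≈ 1.24723.
Nominal growth factor: 1.09000. Real growth factor = 1.09000 / 1.24723 ≈ 0.87393.
Total real return ≈ -12.6066%.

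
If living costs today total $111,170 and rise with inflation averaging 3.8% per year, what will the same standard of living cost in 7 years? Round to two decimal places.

$144,334.14

Cumulative price-level factor: (1+3.8%)^7 ≈ 1.2983191849.
The nominal amount required is $111,170 scaled up by that factor.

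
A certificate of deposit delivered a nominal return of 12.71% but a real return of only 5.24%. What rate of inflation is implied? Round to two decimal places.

7.10%

From (1+r_nom) = (1+r_real)(1+π), we get 1+π = (1 + 12.71%)/(1 + 5.24%) = 1.1271/1.0524 ≈ 1.07098.
So π ≈ 7.0981%.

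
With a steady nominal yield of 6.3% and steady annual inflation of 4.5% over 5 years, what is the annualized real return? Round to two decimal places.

1.72%

With constant rates the annual real return is the same each year: (1+6.3%)/(1+4.5%) − 1 = 0.01722.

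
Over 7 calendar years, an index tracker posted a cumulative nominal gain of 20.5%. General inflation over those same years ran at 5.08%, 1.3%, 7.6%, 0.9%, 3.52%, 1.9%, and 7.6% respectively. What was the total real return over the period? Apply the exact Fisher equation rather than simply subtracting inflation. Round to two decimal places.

Cumulative inflation factor: 1.0508 × 1.013 × 1.076 × 1.009 × 1.0352 × 1.019 × 1.076 ≈ 1.31173.
Nominal growth factor: 1.20500. Real growth factor = 1.20500 / 1.31173 ≈ 0.91864.
Total real return ≈ -8.1364%.

-8.14%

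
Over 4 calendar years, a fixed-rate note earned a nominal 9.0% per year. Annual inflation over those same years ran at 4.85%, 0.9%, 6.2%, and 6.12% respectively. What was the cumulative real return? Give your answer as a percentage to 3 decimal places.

Cumulative inflation factor: 1.0485 × 1.009 × 1.062 × 1.0612 ≈ 1.19229.
Nominal growth factor: 1.41158. Real growth factor = 1.41158 / 1.19229 ≈ 1.18393.
Total real return ≈ 18.3926%.

18.393%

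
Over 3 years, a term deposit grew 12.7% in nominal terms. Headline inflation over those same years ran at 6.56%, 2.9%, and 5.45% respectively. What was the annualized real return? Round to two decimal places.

-0.85%

Cumulative inflation factor: 1.0656 × 1.029 × 1.0545 ≈ 1.15626.
Nominal growth factor: 1.12700. Real growth factor = 1.12700 / 1.15626 ≈ 0.97469.
Annualized: 0.97469^(1/3) − 1 ≈ -0.00851.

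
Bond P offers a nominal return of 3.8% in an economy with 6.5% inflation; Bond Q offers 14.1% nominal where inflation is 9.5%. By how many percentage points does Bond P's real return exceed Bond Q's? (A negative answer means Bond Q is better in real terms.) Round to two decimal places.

Bond P real return: 1.038/1.065 − 1 = -2.535%.
Bond Q real return: 1.141/1.095 − 1 = 4.201%.
Difference: -2.535 − 4.201 = -6.736 pp.

-6.74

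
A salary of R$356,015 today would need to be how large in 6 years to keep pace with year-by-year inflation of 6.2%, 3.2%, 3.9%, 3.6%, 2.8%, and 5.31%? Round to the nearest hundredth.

R$454,684.91

Cumulative price-level factor: 1.062 × 1.032 × 1.039 × 1.036 × 1.028 × 1.0531 ≈ 1.2771509902.
Multiplying R$356,015 by the price-level factor gives the future nominal sum.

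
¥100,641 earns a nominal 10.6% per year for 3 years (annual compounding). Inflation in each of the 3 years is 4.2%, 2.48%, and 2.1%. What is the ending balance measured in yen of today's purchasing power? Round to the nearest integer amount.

¥124,884

Nominal value at maturity: ¥100,641 × (1 + 10.6%)^3 ≈ ¥136,157.
Price-level factor over 3 years: 1.042 × 1.0248 × 1.021 = 1.0902662736.
The maturity value deflated by that factor is the answer in today's purchasing power.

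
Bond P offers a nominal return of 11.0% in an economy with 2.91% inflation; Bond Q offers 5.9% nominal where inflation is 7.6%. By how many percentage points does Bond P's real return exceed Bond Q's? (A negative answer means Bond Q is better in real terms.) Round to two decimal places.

Bond P real return: 1.110/1.0291 − 1 = 7.861%.
Bond Q real return: 1.059/1.076 − 1 = -1.580%.
Difference: 7.861 − (-1.580) = 9.441 pp.

9.44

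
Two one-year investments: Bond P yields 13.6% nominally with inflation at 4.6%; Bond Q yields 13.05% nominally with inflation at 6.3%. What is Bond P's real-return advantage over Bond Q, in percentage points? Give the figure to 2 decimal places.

2.25

Bond P real return: 1.136/1.046 − 1 = 8.604%.
Bond Q real return: 1.1305/1.063 − 1 = 6.350%.
Difference: 8.604 − 6.350 = 2.254 pp.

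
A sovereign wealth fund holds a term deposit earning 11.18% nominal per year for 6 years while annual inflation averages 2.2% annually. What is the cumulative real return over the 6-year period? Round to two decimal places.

65.75%

The annual real rate is (1+11.18%)/(1+2.2%) − 1 = 8.7867%.
Compounded over 6 years: (1 + 0.087867)^6 − 1 ≈ 0.65750.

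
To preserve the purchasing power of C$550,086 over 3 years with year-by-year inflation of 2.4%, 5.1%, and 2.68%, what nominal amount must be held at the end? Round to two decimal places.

C$607,881.78

Cumulative price-level factor: 1.024 × 1.051 × 1.0268 = 1.1050668032.
Multiplying C$550,086 by the price-level factor gives the future nominal sum.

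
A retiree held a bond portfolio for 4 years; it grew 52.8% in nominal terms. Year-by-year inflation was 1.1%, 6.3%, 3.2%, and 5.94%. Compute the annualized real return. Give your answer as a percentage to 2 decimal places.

Cumulative inflation factor: 1.011 × 1.063 × 1.032 × 1.0594 ≈ 1.17496.
Nominal growth factor: 1.52800. Real growth factor = 1.52800 / 1.17496 ≈ 1.30047.
Annualized: 1.30047^(1/4) − 1 ≈ 0.06789.

6.79%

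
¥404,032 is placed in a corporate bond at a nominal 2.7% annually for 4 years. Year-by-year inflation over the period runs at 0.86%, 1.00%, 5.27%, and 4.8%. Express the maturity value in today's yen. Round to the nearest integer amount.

Nominal value at maturity: ¥404,032 × (1 + 2.7%)^4 ≈ ¥449,467.
Price-level factor over 4 years: 1.0086 × 1.0100 × 1.0527 × 1.048 ≈ 1.1238445483.
The maturity value deflated by that factor is the answer in today's purchasing power.

¥399,937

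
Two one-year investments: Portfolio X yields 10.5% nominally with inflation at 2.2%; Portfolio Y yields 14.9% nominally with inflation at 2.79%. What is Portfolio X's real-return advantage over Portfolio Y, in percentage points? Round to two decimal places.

Portfolio X real return: 1.105/1.022 − 1 = 8.121%.
Portfolio Y real return: 1.149/1.0279 − 1 = 11.781%.
Difference: 8.121 − 11.781 = -3.660 pp.

-3.66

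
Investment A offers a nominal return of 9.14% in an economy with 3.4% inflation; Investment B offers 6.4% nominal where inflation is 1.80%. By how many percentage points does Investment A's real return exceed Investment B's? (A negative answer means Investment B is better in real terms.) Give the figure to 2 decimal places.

Investment A real return: 1.0914/1.034 − 1 = 5.551%.
Investment B real return: 1.064/1.0180 − 1 = 4.519%.
Difference: 5.551 − 4.519 = 1.032 pp.

1.03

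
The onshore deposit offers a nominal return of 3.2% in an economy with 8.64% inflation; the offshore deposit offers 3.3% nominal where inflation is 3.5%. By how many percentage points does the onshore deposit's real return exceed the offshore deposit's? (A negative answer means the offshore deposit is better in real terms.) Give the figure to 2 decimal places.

-4.81

The onshore deposit real return: 1.032/1.0864 − 1 = -5.007%.
The offshore deposit real return: 1.033/1.035 − 1 = -0.193%.
Difference: -5.007 − (-0.193) = -4.814 pp.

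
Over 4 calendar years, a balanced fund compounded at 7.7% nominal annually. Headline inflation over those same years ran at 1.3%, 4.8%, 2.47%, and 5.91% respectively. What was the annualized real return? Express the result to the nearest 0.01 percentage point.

3.95%

Cumulative inflation factor: 1.013 × 1.048 × 1.0247 × 1.0591 ≈ 1.15214.
Nominal growth factor: 1.34544. Real growth factor = 1.34544 / 1.15214 ≈ 1.16777.
Annualized: 1.16777^(1/4) − 1 ≈ 0.03954.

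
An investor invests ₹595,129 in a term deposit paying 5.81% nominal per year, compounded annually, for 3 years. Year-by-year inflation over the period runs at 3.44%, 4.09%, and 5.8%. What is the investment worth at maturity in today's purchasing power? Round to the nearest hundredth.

Nominal value at maturity: ₹595,129 × (1 + 5.81%)^3 ≈ ₹705,003.47.
Price-level factor over 3 years: 1.0344 × 1.0409 × 1.058 ≈ 1.1391559637.
The maturity value deflated by that factor is the answer in today's purchasing power.

₹618,882.31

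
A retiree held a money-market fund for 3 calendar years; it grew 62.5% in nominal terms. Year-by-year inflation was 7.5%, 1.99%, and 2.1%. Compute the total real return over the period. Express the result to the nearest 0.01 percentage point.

45.16%

Cumulative inflation factor: 1.075 × 1.0199 × 1.021 ≈ 1.11942.
Nominal growth factor: 1.62500. Real growth factor = 1.62500 / 1.11942 ≈ 1.45165.
Total real return ≈ 45.1649%.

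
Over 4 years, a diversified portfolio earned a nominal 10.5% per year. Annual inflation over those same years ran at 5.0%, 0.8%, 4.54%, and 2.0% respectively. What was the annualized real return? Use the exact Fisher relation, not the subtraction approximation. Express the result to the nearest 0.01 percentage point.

7.21%

Cumulative inflation factor: 1.050 × 1.008 × 1.0454 × 1.020 ≈ 1.12858.
Nominal growth factor: 1.49090. Real growth factor = 1.49090 / 1.12858 ≈ 1.32104.
Annualized: 1.32104^(1/4) − 1 ≈ 0.07208.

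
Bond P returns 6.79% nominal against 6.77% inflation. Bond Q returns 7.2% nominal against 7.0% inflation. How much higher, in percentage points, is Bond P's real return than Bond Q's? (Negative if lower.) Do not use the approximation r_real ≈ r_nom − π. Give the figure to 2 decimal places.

-0.17

Bond P real return: 1.0679/1.0677 − 1 = 0.019%.
Bond Q real return: 1.072/1.070 − 1 = 0.187%.
Difference: 0.019 − 0.187 = -0.168 pp.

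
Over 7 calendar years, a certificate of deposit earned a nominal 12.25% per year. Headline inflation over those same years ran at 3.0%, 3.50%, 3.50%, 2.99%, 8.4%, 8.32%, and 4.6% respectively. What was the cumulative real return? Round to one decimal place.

Cumulative inflation factor: 1.030 × 1.0350 × 1.0350 × 1.0299 × 1.084 × 1.0832 × 1.046 ≈ 1.39567.
Nominal growth factor: 2.24546. Real growth factor = 2.24546 / 1.39567 ≈ 1.60887.
Total real return ≈ 60.8873%.

60.9%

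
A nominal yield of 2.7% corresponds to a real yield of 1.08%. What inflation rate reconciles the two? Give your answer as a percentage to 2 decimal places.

From (1+r_nom) = (1+r_real)(1+π), we get 1+π = (1 + 2.7%)/(1 + 1.08%) = 1.027/1.0108 ≈ 1.01603.
So π ≈ 1.6027%.

1.60%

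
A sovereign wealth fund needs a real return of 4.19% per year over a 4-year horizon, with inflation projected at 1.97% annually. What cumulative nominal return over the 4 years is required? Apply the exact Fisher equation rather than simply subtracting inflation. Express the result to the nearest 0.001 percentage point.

Required annual nominal rate: (1+4.19%)(1+1.97%) − 1 = 6.242543%.
Cumulative over 4 years: (1 + 0.06242543)^4 − 1 ≈ 0.27407.

27.407%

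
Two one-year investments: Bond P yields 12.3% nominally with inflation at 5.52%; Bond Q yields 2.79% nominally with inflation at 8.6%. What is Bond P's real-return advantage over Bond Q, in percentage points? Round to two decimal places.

11.78

Bond P real return: 1.123/1.0552 − 1 = 6.425%.
Bond Q real return: 1.0279/1.086 − 1 = -5.350%.
Difference: 6.425 − (-5.350) = 11.775 pp.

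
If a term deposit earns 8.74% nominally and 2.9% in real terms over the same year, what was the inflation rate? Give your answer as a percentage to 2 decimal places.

From (1+r_nom) = (1+r_real)(1+π), we get 1+π = (1 + 8.74%)/(1 + 2.9%) = 1.0874/1.029 ≈ 1.05675.
So π ≈ 5.6754%.

5.68%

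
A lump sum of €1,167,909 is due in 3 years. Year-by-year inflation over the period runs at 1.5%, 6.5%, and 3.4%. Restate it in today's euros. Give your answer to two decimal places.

Price-level factor over 3 years: 1.015 × 1.065 × 1.034 = 1.11772815.
Purchasing power today: €1,167,909 divided by that factor.

€1,044,895.40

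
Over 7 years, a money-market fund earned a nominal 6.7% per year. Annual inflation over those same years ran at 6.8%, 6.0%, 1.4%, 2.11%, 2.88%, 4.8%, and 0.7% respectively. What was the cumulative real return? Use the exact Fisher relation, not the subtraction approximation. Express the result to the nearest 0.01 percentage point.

Cumulative inflation factor: 1.068 × 1.060 × 1.014 × 1.0211 × 1.0288 × 1.048 × 1.007 ≈ 1.27264.
Nominal growth factor: 1.57453. Real growth factor = 1.57453 / 1.27264 ≈ 1.23722.
Total real return ≈ 23.7217%.

23.72%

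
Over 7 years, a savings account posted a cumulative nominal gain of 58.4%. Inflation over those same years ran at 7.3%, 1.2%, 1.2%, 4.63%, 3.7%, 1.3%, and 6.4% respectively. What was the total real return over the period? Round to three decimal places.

Cumulative inflation factor: 1.073 × 1.012 × 1.012 × 1.0463 × 1.037 × 1.013 × 1.064 ≈ 1.28513.
Nominal growth factor: 1.58400. Real growth factor = 1.58400 / 1.28513 ≈ 1.23256.
Total real return ≈ 23.2561%.

23.256%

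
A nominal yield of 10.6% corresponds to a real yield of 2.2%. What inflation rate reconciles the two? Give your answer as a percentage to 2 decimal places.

8.22%

From (1+r_nom) = (1+r_real)(1+π), we get 1+π = (1 + 10.6%)/(1 + 2.2%) = 1.106/1.022 ≈ 1.08219.
So π ≈ 8.2192%.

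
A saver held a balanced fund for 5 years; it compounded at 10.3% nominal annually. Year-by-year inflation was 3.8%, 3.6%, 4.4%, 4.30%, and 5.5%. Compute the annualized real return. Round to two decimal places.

Cumulative inflation factor: 1.038 × 1.036 × 1.044 × 1.0430 × 1.055 ≈ 1.23536.
Nominal growth factor: 1.63259. Real growth factor = 1.63259 / 1.23536 ≈ 1.32155.
Annualized: 1.32155^(1/5) − 1 ≈ 0.05734.

5.73%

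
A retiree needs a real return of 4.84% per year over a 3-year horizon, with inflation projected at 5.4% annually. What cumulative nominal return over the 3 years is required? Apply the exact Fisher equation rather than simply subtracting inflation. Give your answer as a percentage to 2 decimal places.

34.93%

Required annual nominal rate: (1+4.84%)(1+5.4%) − 1 = 10.50136%.
Cumulative over 3 years: (1 + 0.1050136)^3 − 1 ≈ 0.34928.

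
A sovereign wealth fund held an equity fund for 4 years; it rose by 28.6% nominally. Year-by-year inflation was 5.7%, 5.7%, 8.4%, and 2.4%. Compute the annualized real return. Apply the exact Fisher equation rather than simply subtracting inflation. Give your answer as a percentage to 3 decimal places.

Cumulative inflation factor: 1.057 × 1.057 × 1.084 × 1.024 ≈ 1.24016.
Nominal growth factor: 1.28600. Real growth factor = 1.28600 / 1.24016 ≈ 1.03696.
Annualized: 1.03696^(1/4) − 1 ≈ 0.00911.

0.911%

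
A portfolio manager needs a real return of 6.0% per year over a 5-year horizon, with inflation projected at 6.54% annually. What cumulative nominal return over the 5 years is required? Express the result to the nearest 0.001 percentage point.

83.693%

Required annual nominal rate: (1+6.0%)(1+6.54%) − 1 = 12.9324%.
Cumulative over 5 years: (1 + 0.129324)^5 − 1 ≈ 0.83693.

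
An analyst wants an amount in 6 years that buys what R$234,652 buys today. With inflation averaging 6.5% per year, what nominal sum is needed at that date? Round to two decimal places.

Cumulative price-level factor: (1+6.5%)^6 ≈ 1.4591422965.
The nominal amount required is R$234,652 scaled up by that factor.

R$342,390.66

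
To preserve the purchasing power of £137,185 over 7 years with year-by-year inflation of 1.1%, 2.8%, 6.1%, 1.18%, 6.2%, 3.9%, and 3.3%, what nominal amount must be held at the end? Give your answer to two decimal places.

Cumulative price-level factor: 1.011 × 1.028 × 1.061 × 1.0118 × 1.062 × 1.039 × 1.033 ≈ 1.2717294104.
Multiplying £137,185 by the price-level factor gives the future nominal sum.

£174,462.20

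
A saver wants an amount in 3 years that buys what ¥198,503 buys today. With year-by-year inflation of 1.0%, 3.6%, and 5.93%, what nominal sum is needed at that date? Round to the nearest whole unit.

Cumulative price-level factor: 1.010 × 1.036 × 1.0593 = 1.108409148.
The nominal amount required is ¥198,503 scaled up by that factor.

¥220,023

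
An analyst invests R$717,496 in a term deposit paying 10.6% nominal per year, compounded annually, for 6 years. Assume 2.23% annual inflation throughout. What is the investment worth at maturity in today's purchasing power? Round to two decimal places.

R$1,150,482.67

Nominal value at maturity: R$717,496 × (1 + 10.6%)^6 ≈ R$1,313,258.58.
Price-level factor over 6 years: (1 + 2.23%)^6 ≈ 1.1414848840.
The maturity value deflated by that factor is the answer in today's purchasing power.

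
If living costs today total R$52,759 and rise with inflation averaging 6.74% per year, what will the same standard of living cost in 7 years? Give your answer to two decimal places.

Cumulative price-level factor: (1+6.74%)^7 ≈ 1.5786664859.
The nominal amount required is R$52,759 scaled up by that factor.

R$83,288.87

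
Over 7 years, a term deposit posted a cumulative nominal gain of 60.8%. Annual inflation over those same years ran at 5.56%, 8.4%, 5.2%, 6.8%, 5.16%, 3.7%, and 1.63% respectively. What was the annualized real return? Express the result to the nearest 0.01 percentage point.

Cumulative inflation factor: 1.0556 × 1.084 × 1.052 × 1.068 × 1.0516 × 1.037 × 1.0163 ≈ 1.42484.
Nominal growth factor: 1.60800. Real growth factor = 1.60800 / 1.42484 ≈ 1.12855.
Annualized: 1.12855^(1/7) − 1 ≈ 0.01743.

1.74%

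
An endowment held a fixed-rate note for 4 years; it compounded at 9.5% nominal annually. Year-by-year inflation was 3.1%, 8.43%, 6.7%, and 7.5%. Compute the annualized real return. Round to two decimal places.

2.90%

Cumulative inflation factor: 1.031 × 1.0843 × 1.067 × 1.075 ≈ 1.28227.
Nominal growth factor: 1.43766. Real growth factor = 1.43766 / 1.28227 ≈ 1.12118.
Annualized: 1.12118^(1/4) − 1 ≈ 0.02901.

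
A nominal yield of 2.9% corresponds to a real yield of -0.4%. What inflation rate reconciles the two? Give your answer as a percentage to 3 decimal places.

From (1+r_nom) = (1+r_real)(1+π), we get 1+π = (1 + 2.9%)/(1 − 0.4%) = 1.029/0.996 ≈ 1.03313.
So π ≈ 3.3133%.

3.313%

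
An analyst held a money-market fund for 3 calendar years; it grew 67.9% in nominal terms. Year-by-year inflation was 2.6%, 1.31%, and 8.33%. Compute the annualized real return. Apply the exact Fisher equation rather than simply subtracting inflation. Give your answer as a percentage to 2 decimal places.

Cumulative inflation factor: 1.026 × 1.0131 × 1.0833 ≈ 1.12603.
Nominal growth factor: 1.67900. Real growth factor = 1.67900 / 1.12603 ≈ 1.49108.
Annualized: 1.49108^(1/3) − 1 ≈ 0.14244.

14.24%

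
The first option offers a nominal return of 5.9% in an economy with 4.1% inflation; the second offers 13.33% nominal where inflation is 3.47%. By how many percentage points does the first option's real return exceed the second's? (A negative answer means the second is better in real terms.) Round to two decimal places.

-7.80

The first option real return: 1.059/1.041 − 1 = 1.729%.
The second real return: 1.1333/1.0347 − 1 = 9.529%.
Difference: 1.729 − 9.529 = -7.800 pp.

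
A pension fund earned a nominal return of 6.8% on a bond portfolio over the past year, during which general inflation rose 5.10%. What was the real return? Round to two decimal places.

1.62%

Real return via the Fisher equation: (1 + 6.8%)/(1 + 5.10%) − 1 = 1.068/1.0510 − 1 ≈ 0.01618.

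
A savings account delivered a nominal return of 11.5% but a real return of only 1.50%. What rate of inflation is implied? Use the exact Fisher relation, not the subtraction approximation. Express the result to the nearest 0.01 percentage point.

From (1+r_nom) = (1+r_real)(1+π), we get 1+π = (1 + 11.5%)/(1 + 1.50%) = 1.115/1.0150 ≈ 1.09852.
So π ≈ 9.8522%.

9.85%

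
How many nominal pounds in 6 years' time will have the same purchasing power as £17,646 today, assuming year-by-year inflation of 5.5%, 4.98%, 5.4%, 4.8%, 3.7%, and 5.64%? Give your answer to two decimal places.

£23,649.09

Cumulative price-level factor: 1.055 × 1.0498 × 1.054 × 1.048 × 1.037 × 1.0564 ≈ 1.3401952382.
Multiplying £17,646 by the price-level factor gives the future nominal sum.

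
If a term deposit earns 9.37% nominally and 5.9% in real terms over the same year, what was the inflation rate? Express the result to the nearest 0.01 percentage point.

3.28%

From (1+r_nom) = (1+r_real)(1+π), we get 1+π = (1 + 9.37%)/(1 + 5.9%) = 1.0937/1.059 ≈ 1.03277.
So π ≈ 3.2767%.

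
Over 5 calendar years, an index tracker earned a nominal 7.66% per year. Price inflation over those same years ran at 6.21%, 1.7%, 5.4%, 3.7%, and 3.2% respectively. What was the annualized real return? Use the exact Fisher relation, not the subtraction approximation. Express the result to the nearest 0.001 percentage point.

3.490%

Cumulative inflation factor: 1.0621 × 1.017 × 1.054 × 1.037 × 1.032 ≈ 1.21839.
Nominal growth factor: 1.44634. Real growth factor = 1.44634 / 1.21839 ≈ 1.18710.
Annualized: 1.18710^(1/5) − 1 ≈ 0.03490.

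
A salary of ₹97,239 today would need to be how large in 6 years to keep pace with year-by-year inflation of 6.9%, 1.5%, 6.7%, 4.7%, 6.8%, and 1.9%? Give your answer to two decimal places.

₹128,274.63

Cumulative price-level factor: 1.069 × 1.015 × 1.067 × 1.047 × 1.068 × 1.019 ≈ 1.3191685391.
Multiplying ₹97,239 by the price-level factor gives the future nominal sum.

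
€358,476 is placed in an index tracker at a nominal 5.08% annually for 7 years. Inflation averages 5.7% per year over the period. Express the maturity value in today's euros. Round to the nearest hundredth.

Nominal value at maturity: €358,476 × (1 + 5.08%)^7 ≈ €507,108.08.
Price-level factor over 7 years: (1 + 5.7%)^7 ≈ 1.4740930926.
Dividing the nominal maturity value by the price-level factor gives the value in today's money.

€344,013.61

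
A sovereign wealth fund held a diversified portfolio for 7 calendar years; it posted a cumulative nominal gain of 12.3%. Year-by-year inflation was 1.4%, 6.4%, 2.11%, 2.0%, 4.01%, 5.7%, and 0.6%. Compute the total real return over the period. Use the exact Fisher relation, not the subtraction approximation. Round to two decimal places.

Cumulative inflation factor: 1.014 × 1.064 × 1.0211 × 1.020 × 1.0401 × 1.057 × 1.006 ≈ 1.24279.
Nominal growth factor: 1.12300. Real growth factor = 1.12300 / 1.24279 ≈ 0.90362.
Total real return ≈ -9.6385%.

-9.64%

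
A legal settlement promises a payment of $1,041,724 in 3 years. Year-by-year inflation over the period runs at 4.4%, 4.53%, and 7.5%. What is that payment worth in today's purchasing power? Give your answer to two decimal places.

Price-level factor over 3 years: 1.044 × 1.0453 × 1.075 = 1.17314019.
Purchasing power today: $1,041,724 divided by that factor.

$887,979.13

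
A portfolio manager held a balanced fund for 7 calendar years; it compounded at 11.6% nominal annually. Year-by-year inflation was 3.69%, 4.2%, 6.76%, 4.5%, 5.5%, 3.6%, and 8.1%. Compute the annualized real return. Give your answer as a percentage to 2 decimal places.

6.10%

Cumulative inflation factor: 1.0369 × 1.042 × 1.0676 × 1.045 × 1.055 × 1.036 × 1.081 ≈ 1.42419.
Nominal growth factor: 2.15600. Real growth factor = 2.15600 / 1.42419 ≈ 1.51385.
Annualized: 1.51385^(1/7) − 1 ≈ 0.06103.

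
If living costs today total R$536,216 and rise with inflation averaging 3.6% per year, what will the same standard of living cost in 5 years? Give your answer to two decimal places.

R$639,938.95

Cumulative price-level factor: (1+3.6%)^5 ≈ 1.1934350185.
The nominal amount required is R$536,216 scaled up by that factor.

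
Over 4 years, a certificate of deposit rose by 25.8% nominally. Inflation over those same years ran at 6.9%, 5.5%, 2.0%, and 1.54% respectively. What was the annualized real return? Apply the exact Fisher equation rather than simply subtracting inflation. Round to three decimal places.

Cumulative inflation factor: 1.069 × 1.055 × 1.020 × 1.0154 ≈ 1.16807.
Nominal growth factor: 1.25800. Real growth factor = 1.25800 / 1.16807 ≈ 1.07699.
Annualized: 1.07699^(1/4) − 1 ≈ 0.01872.

1.872%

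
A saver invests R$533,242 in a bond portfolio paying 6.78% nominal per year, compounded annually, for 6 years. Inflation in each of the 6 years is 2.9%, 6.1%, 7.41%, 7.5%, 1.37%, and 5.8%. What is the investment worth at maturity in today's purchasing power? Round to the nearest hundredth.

R$584,634.98

Nominal value at maturity: R$533,242 × (1 + 6.78%)^6 ≈ R$790,430.79.
Price-level factor over 6 years: 1.029 × 1.061 × 1.0741 × 1.075 × 1.0137 × 1.058 ≈ 1.3520073534.
Dividing the nominal maturity value by the price-level factor gives the value in today's money.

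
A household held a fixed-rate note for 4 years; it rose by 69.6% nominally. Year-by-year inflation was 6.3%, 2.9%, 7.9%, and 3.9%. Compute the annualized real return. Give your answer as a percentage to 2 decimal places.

Cumulative inflation factor: 1.063 × 1.029 × 1.079 × 1.039 ≈ 1.22627.
Nominal growth factor: 1.69600. Real growth factor = 1.69600 / 1.22627 ≈ 1.38306.
Annualized: 1.38306^(1/4) − 1 ≈ 0.08445.

8.45%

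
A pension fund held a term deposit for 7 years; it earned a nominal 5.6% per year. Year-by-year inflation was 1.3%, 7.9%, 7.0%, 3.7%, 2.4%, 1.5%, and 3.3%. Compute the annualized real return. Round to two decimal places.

Cumulative inflation factor: 1.013 × 1.079 × 1.070 × 1.037 × 1.024 × 1.015 × 1.033 ≈ 1.30215.
Nominal growth factor: 1.46436. Real growth factor = 1.46436 / 1.30215 ≈ 1.12457.
Annualized: 1.12457^(1/7) − 1 ≈ 0.01691.

1.69%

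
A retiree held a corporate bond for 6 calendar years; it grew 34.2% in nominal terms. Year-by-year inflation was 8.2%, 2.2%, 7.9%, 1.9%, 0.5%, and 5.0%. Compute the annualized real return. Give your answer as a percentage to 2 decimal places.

Cumulative inflation factor: 1.082 × 1.022 × 1.079 × 1.019 × 1.005 × 1.050 ≈ 1.28301.
Nominal growth factor: 1.34200. Real growth factor = 1.34200 / 1.28301 ≈ 1.04598.
Annualized: 1.04598^(1/6) − 1 ≈ 0.00752.

0.75%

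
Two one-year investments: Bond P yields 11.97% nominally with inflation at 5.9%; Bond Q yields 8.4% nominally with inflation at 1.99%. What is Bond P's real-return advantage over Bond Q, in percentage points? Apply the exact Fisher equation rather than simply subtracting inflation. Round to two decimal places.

Bond P real return: 1.1197/1.059 − 1 = 5.732%.
Bond Q real return: 1.084/1.0199 − 1 = 6.285%.
Difference: 5.732 − 6.285 = -0.553 pp.

-0.55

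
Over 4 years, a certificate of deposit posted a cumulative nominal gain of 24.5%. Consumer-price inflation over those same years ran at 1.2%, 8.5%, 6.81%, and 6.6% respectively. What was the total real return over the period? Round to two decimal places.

-0.42%

Cumulative inflation factor: 1.012 × 1.085 × 1.0681 × 1.066 ≈ 1.25020.
Nominal growth factor: 1.24500. Real growth factor = 1.24500 / 1.25020 ≈ 0.99584.
Total real return ≈ -0.4159%.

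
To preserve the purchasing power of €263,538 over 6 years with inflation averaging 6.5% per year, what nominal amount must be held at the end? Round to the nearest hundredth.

€384,539.44

Cumulative price-level factor: (1+6.5%)^6 ≈ 1.4591422965.
Multiplying €263,538 by the price-level factor gives the future nominal sum.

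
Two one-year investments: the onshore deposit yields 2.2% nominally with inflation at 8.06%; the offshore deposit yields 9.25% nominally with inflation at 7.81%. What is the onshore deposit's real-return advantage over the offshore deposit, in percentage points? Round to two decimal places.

-6.76

The onshore deposit real return: 1.022/1.0806 − 1 = -5.423%.
The offshore deposit real return: 1.0925/1.0781 − 1 = 1.336%.
Difference: -5.423 − 1.336 = -6.759 pp.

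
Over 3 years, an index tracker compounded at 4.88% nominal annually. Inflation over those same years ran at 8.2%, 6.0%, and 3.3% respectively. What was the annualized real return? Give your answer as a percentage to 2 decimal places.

Cumulative inflation factor: 1.082 × 1.060 × 1.033 ≈ 1.18477.
Nominal growth factor: 1.15366. Real growth factor = 1.15366 / 1.18477 ≈ 0.97374.
Annualized: 0.97374^(1/3) − 1 ≈ -0.00883.

-0.88%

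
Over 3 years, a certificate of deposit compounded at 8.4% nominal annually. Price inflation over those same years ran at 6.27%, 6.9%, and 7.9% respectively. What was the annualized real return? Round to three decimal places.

Cumulative inflation factor: 1.0627 × 1.069 × 1.079 ≈ 1.22577.
Nominal growth factor: 1.27376. Real growth factor = 1.27376 / 1.22577 ≈ 1.03915.
Annualized: 1.03915^(1/3) − 1 ≈ 0.01288.

1.288%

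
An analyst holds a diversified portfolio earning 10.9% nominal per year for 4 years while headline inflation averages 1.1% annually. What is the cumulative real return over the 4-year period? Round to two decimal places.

The annual real rate is (1+10.9%)/(1+1.1%) − 1 = 9.6934%.
Compounded over 4 years: (1 + 0.096934)^4 − 1 ≈ 0.44784.

44.78%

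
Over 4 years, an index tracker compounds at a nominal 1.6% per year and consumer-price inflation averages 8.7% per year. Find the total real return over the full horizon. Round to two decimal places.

The annual real rate is (1+1.6%)/(1+8.7%) − 1 = -6.5317%.
Compounded over 4 years: (1 + -0.065317)^4 − 1 ≈ -0.23677.

-23.68%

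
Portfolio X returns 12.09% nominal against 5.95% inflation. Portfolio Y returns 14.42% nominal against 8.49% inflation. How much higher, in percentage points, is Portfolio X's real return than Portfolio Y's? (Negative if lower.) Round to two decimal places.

Portfolio X real return: 1.1209/1.0595 − 1 = 5.795%.
Portfolio Y real return: 1.1442/1.0849 − 1 = 5.466%.
Difference: 5.795 − 5.466 = 0.329 pp.

0.33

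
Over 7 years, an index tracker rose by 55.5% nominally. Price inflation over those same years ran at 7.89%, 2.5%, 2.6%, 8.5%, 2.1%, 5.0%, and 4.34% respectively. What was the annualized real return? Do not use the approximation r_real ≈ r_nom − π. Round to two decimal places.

1.75%

Cumulative inflation factor: 1.0789 × 1.025 × 1.026 × 1.085 × 1.021 × 1.050 × 1.0434 ≈ 1.37704.
Nominal growth factor: 1.55500. Real growth factor = 1.55500 / 1.37704 ≈ 1.12923.
Annualized: 1.12923^(1/7) − 1 ≈ 0.01751.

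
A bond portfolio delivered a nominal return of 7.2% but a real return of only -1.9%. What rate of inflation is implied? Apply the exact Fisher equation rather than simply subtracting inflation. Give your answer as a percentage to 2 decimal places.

9.28%

From (1+r_nom) = (1+r_real)(1+π), we get 1+π = (1 + 7.2%)/(1 − 1.9%) = 1.072/0.981 ≈ 1.09276.
So π ≈ 9.2762%.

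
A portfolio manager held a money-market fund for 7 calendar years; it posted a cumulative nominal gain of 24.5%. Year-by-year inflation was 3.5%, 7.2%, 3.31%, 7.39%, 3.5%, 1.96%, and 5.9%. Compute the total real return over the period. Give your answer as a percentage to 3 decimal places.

Cumulative inflation factor: 1.035 × 1.072 × 1.0331 × 1.0739 × 1.035 × 1.0196 × 1.059 ≈ 1.37565.
Nominal growth factor: 1.24500. Real growth factor = 1.24500 / 1.37565 ≈ 0.90503.
Total real return ≈ -9.4972%.

-9.497%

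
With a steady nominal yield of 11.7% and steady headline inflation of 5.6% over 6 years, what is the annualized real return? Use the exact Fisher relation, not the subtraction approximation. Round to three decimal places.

5.777%

With constant rates the annual real return is the same each year: (1+11.7%)/(1+5.6%) − 1 = 0.05777.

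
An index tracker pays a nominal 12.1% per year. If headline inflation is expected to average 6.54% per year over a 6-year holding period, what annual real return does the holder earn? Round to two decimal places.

5.22%

With constant rates the annual real return is the same each year: (1+12.1%)/(1+6.54%) − 1 = 0.05219.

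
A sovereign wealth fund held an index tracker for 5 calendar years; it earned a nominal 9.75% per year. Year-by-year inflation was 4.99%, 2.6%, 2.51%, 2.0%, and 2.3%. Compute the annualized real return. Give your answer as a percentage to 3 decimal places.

6.683%

Cumulative inflation factor: 1.0499 × 1.026 × 1.0251 × 1.020 × 1.023 ≈ 1.15223.
Nominal growth factor: 1.59229. Real growth factor = 1.59229 / 1.15223 ≈ 1.38193.
Annualized: 1.38193^(1/5) − 1 ≈ 0.06683.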